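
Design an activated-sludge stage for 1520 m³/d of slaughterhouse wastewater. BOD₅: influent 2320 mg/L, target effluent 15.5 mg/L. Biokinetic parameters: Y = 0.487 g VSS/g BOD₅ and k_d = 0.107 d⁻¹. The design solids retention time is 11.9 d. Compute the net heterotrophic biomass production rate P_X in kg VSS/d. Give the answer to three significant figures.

Observed yield with endogenous decay: Y_obs = Y / (1 + k_d·θ_c) = 0.487 / (1 + 0.107 × 11.9) = 0.487 / 2.273 = 0.2142 g VSS/g BOD₅.
Mass of BOD₅ removed per day: Q(S₀ − S) = 1520 × 2304 g/m³ = 3503 kg/d.
Biomass produced: P_X = Y_obs·Q·ΔS = 0.2142 × 3503 ≈ 750.4 kg VSS/d.

P_X ≈ 750 kg VSS/d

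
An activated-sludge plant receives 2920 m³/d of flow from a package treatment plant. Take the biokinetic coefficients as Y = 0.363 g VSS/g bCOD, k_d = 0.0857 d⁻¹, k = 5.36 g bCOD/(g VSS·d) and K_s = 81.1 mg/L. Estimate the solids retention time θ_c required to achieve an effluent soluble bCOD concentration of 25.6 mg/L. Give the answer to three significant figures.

θ_c ≈ 2.62 d

Specific growth rate at S = 25.6 mg/L: μ = YkS/(K_s+S) = 0.363·5.36·25.6/(81.1+25.6) = 0.4668 d⁻¹.
θ_c = 1/(μ − k_d) = 1/(0.4668 − 0.0857) = 1/0.3811 = 2.624 d.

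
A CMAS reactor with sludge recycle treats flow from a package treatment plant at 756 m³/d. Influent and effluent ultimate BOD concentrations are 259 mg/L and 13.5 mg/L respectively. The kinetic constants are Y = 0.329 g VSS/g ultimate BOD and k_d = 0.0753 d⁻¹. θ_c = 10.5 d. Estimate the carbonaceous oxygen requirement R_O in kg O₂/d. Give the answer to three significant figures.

Y_obs = Y / (1 + k_d θ_c) = 0.329 / (1 + 0.0753 × 10.5) = 0.329 / 1.791 = 0.1837.
Q·(S₀ − S) = 756 × (259 − 13.5) × 10⁻³ = 185.6 kg/d removed.
Net sludge production P_X = 0.1837 × 185.6 = 34.10 kg VSS/d.
R_O = Q·ΔS − 1.42 P_X = 185.6 − 48.42 = 137.2 kg O₂/d.

R_O ≈ 137 kg O₂/d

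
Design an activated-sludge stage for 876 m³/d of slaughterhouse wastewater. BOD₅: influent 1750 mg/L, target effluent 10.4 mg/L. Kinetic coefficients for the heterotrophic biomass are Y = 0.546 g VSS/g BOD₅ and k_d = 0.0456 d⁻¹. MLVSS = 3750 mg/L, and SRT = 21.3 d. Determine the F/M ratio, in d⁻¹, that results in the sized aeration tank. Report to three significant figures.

F/M ≈ 0.171 d⁻¹

From the SRT design equation V = Y Q (S₀−S) θ_c / [X (1 + k_d θ_c)] = 0.546 × 876 × (1750 − 10.4) × 21.3 / [3750 × (1 + 0.0456 × 21.3)] = 1.77×10^7 / 7392 = 2397 m³.
Food-to-microorganism ratio F/M = Q S₀ / (V X) = 876 × 1750 / (2397 × 3750) = 0.1705 d⁻¹.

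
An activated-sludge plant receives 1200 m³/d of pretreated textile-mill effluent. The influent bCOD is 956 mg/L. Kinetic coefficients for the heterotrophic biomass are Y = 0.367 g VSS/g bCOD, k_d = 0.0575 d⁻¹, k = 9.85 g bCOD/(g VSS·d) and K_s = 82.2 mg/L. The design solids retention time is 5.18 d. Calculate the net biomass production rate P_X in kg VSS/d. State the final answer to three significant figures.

P_X ≈ 322 kg VSS/d

For a completely mixed reactor with recycle the Lawrence–McCarty relation gives S = K_s·(1 + k_d·θ_c) / [θ_c·(Y·k − k_d) − 1] = 82.2 × (1 + 0.0575 × 5.18) / [5.18 × (0.367 × 9.85 − 0.0575) − 1] = 106.7 / 17.43 = 6.122 mg/L.
The observed yield is Y_obs = Y/(1 + k_d·θ_c) = 0.367 / (1 + 0.0575 × 5.18) = 0.367 / 1.298 = 0.2828 g VSS per g bCOD removed.
ΔS = 956 − 6.12 = 949.9 mg/L, so the substrate removal rate is 1200 × 949.9/1000 = 1140 kg bCOD/d.
Biomass produced: P_X = Y_obs·Q·ΔS = 0.2828 × 1140 ≈ 322.3 kg VSS/d.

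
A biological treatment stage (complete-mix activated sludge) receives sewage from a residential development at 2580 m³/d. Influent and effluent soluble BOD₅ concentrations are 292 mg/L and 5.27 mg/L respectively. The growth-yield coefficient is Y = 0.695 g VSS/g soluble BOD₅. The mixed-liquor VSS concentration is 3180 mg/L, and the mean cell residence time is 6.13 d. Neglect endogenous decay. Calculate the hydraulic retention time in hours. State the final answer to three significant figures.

τ ≈ 9.22 h

With k_d = 0 the design equation reduces to V = Y Q (S₀−S) θ_c / X = 0.695 × 2580 × (292 − 5.27) × 6.13 / 3180 = 991.1 m³.
Hydraulic retention time τ = V/Q = 991.1 / 2580 = 0.3841 d = 9.219 h.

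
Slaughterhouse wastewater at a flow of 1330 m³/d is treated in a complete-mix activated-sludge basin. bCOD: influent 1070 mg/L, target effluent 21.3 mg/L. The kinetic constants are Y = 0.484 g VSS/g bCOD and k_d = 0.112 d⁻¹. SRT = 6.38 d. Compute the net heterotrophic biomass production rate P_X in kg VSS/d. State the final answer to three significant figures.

P_X ≈ 394 kg VSS/d

Observed yield with endogenous decay: Y_obs = Y / (1 + k_d·θ_c) = 0.484 / (1 + 0.112 × 6.38) = 0.484 / 1.715 = 0.2823 g VSS/g bCOD.
Mass of bCOD removed per day: Q(S₀ − S) = 1330 × 1049 g/m³ = 1395 kg/d.
P_X = Y_obs · Q(S₀ − S) = 0.2823 × 1395 = 393.7 kg VSS/d.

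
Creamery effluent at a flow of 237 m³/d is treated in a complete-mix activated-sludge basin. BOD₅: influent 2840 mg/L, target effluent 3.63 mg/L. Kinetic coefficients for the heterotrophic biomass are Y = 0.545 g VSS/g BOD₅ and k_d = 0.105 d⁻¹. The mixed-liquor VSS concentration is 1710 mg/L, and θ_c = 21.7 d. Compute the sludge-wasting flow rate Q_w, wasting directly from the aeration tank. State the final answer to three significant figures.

Q_w ≈ 65.3 m³/d

From the SRT design equation V = Y Q (S₀−S) θ_c / [X (1 + k_d θ_c)] = 0.545 × 237 × (2840 − 3.63) × 21.7 / [1710 × (1 + 0.105 × 21.7)] = 7.95×10^6 / 5606 = 1418 m³.
With mixed-liquor wasting, θ_c = V/Q_w, so Q_w = V/θ_c = 1418/21.7 = 65.35 m³/d.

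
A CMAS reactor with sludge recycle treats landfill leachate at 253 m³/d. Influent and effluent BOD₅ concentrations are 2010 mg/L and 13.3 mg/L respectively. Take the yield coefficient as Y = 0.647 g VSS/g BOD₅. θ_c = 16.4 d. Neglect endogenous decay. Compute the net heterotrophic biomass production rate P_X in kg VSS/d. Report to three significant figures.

P_X ≈ 327 kg VSS/d

No decay correction is needed, so Y_obs = Y = 0.647.
Substrate removed = Q·(S₀ − S) = 253 m³/d × (2010 − 13.3) g/m³ = 5.05×10^5 g/d = 505.2 kg/d.
Net biomass production P_X = Y_obs × Q·(S₀ − S) = 0.6470 × 505.2 = 326.8 kg VSS/d.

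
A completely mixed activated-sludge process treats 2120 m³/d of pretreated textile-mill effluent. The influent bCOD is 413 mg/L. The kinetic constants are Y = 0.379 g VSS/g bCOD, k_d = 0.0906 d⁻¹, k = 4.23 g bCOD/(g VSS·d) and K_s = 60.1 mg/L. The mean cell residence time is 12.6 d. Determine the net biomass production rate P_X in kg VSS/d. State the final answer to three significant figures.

For a completely mixed reactor with recycle the Lawrence–McCarty relation gives S = K_s·(1 + k_d·θ_c) / [θ_c·(Y·k − k_d) − 1] = 60.1 × (1 + 0.0906 × 12.6) / [12.6 × (0.379 × 4.23 − 0.0906) − 1] = 128.7 / 18.06 = 7.127 mg/L.
Y_obs = Y / (1 + k_d θ_c) = 0.379 / (1 + 0.0906 × 12.6) = 0.379 / 2.142 = 0.1770.
Mass of bCOD removed per day: Q(S₀ − S) = 2120 × 405.9 g/m³ = 860.4 kg/d.
Net biomass production P_X = Y_obs × Q·(S₀ − S) = 0.1770 × 860.4 = 152.3 kg VSS/d.

P_X ≈ 152 kg VSS/d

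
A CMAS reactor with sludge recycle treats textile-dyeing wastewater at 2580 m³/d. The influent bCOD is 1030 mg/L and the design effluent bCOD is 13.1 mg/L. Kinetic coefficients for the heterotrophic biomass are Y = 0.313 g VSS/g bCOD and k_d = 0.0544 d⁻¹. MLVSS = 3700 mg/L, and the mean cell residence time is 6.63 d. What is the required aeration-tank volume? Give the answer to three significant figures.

V ≈ 1080 m³

From the SRT design equation V = Y Q (S₀−S) θ_c / [X (1 + k_d θ_c)] = 0.313 × 2580 × (1030 − 13.1) × 6.63 / [3700 × (1 + 0.0544 × 6.63)] = 5.44×10^6 / 5034 = 1081 m³.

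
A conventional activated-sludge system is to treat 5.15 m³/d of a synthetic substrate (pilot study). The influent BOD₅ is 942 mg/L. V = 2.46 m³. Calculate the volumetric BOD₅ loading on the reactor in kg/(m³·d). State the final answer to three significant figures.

Applied BOD₅ load per unit volume = Q·S₀/V = (5.15 × 942/1000)/2.460 = 1.972 kg BOD₅·m⁻³·d⁻¹.

L_v ≈ 1.97 kg BOD₅/(m³·d)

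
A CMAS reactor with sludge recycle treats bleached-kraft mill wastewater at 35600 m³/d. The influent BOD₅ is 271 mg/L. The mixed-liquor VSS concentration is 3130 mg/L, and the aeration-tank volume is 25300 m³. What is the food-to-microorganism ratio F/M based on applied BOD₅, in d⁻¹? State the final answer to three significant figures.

Food-to-microorganism ratio F/M = Q S₀ / (V X) = 35600 × 271 / (25300 × 3130) = 0.1218 d⁻¹.

F/M ≈ 0.122 d⁻¹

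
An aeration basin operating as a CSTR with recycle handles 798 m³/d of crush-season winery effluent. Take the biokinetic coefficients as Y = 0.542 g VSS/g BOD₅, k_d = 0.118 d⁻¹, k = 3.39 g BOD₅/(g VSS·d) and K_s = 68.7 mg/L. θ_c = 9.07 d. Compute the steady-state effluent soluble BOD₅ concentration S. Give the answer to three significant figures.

S ≈ 9.75 mg/L

For a completely mixed reactor with recycle the Lawrence–McCarty relation gives S = K_s·(1 + k_d·θ_c) / [θ_c·(Y·k − k_d) − 1] = 68.7 × (1 + 0.118 × 9.07) / [9.07 × (0.542 × 3.39 − 0.118) − 1] = 142.2 / 14.59 = 9.745 mg/L.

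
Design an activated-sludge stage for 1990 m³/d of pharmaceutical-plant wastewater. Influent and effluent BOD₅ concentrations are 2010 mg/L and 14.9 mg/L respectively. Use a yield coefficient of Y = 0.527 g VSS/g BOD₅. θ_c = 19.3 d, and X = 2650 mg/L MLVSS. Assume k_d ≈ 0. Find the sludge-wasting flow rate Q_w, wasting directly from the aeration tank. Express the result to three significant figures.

Q_w ≈ 790 m³/d

With k_d = 0 the design equation reduces to V = Y Q (S₀−S) θ_c / X = 0.527 × 1990 × (2010 − 14.9) × 19.3 / 2650 = 15238 m³.
With mixed-liquor wasting, θ_c = V/Q_w, so Q_w = V/θ_c = 15238/19.3 = 789.6 m³/d.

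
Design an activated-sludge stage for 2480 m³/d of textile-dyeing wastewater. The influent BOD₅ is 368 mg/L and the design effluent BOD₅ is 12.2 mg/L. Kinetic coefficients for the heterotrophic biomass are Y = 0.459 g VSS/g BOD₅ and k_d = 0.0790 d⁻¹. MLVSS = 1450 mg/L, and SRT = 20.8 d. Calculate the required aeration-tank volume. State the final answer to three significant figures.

Steady-state biomass mass balance: V·X·(1 + k_d·θ_c) = Y·Q·(S₀ − S)·θ_c, so V = 0.459 × 2480 × (368 − 12.2) × 20.8 / [1450 × (1 + 0.0790 × 20.8)] = 8.42×10^6 / 3833 = 2198 m³.

V ≈ 2200 m³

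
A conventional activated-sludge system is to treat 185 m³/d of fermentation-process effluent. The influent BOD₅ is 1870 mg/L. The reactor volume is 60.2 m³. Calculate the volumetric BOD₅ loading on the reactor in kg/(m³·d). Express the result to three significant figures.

L_v ≈ 5.75 kg BOD₅/(m³·d)

Applied BOD₅ load per unit volume = Q·S₀/V = (185 × 1870/1000)/60.20 = 5.747 kg BOD₅·m⁻³·d⁻¹.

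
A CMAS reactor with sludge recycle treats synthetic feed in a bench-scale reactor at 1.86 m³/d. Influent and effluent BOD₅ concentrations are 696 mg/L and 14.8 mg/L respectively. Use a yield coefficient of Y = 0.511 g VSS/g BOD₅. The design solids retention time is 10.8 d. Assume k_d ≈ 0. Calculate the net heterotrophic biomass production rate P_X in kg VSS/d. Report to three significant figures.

P_X ≈ 0.647 kg VSS/d

With endogenous decay neglected, the observed yield equals the true yield: Y_obs = Y = 0.511 g VSS/g BOD₅.
Substrate removed = Q·(S₀ − S) = 1.86 m³/d × (696 − 14.8) g/m³ = 1.27×10^3 g/d = 1.267 kg/d.
Biomass produced: P_X = Y_obs·Q·ΔS = 0.5110 × 1.267 ≈ 0.6475 kg VSS/d.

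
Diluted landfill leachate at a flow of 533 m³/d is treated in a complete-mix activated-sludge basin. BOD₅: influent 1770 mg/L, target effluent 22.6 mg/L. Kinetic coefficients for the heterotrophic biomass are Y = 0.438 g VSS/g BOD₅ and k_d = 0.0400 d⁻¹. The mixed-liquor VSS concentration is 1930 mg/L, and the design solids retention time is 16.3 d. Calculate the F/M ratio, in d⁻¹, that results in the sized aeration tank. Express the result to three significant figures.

F/M ≈ 0.234 d⁻¹

Steady-state biomass mass balance: V·X·(1 + k_d·θ_c) = Y·Q·(S₀ − S)·θ_c, so V = 0.438 × 533 × (1770 − 22.6) × 16.3 / [1930 × (1 + 0.0400 × 16.3)] = 6.65×10^6 / 3188 = 2086 m³.
Food-to-microorganism ratio F/M = Q S₀ / (V X) = 533 × 1770 / (2086 × 1930) = 0.2344 d⁻¹.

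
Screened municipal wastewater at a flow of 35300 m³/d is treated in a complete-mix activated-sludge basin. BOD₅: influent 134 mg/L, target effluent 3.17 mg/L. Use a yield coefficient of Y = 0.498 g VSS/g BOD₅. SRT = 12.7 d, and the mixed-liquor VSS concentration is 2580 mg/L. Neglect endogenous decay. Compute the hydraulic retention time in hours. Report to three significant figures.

τ ≈ 7.70 h

V·X = Y·Q·ΔS·θ_c gives V = 0.498 × 35300 × (134 − 3.17) × 12.7 / 2580 = 11321 m³.
τ = V/Q = 11321/35300 = 0.3207 d, or 7.697 h.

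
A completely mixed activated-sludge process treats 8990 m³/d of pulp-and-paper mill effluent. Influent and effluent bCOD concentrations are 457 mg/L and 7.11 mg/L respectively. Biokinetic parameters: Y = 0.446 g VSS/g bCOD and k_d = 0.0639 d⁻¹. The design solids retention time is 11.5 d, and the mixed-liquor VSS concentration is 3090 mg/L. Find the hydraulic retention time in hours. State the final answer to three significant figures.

From the SRT design equation V = Y Q (S₀−S) θ_c / [X (1 + k_d θ_c)] = 0.446 × 8990 × (457 − 7.11) × 11.5 / [3090 × (1 + 0.0639 × 11.5)] = 2.07×10^7 / 5361 = 3870 m³.
HRT = V/Q = 3870 m³ / 8990 m³·d⁻¹ = 0.4304 d × 24 = 10.33 h.

τ ≈ 10.3 h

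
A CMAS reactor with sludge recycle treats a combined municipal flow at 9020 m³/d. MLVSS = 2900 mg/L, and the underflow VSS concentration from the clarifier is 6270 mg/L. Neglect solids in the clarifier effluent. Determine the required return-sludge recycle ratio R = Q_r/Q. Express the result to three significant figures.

R ≈ 0.861

Mass balance around the secondary clarifier (neglecting effluent solids): R = X / (X_r − X) = 2900 / (6270 − 2900) = 0.8605.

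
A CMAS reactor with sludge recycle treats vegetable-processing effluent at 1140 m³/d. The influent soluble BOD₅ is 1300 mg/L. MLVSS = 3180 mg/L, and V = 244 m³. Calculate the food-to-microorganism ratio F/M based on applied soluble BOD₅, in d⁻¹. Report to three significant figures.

F/M = Q·S₀ / (V·X) = 1140 × 1300 / (244.0 × 3180) = 1.910 g soluble BOD₅·(g VSS·d)⁻¹.

F/M ≈ 1.91 d⁻¹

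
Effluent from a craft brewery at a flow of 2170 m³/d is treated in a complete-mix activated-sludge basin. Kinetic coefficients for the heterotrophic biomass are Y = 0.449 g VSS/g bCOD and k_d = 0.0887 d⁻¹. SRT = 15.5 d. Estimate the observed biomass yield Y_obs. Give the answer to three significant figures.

Y_obs ≈ 0.189 g VSS/g bCOD

Y_obs = Y / (1 + k_d θ_c) = 0.449 / (1 + 0.0887 × 15.5) = 0.449 / 2.375 = 0.1891.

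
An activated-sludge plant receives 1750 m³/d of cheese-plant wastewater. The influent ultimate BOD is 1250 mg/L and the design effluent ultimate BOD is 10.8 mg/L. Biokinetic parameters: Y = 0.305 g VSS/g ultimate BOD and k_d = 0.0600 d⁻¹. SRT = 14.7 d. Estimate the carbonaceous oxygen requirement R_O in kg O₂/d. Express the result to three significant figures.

The observed yield is Y_obs = Y/(1 + k_d·θ_c) = 0.305 / (1 + 0.0600 × 14.7) = 0.305 / 1.882 = 0.1621 g VSS per g ultimate BOD removed.
Q·(S₀ − S) = 1750 × (1250 − 10.8) × 10⁻³ = 2169 kg/d removed.
Net sludge production P_X = 0.1621 × 2169 = 351.4 kg VSS/d.
Carbonaceous O₂ demand = substrate oxidised − cell-mass equivalent = 2169 − 1.42 × 351.4 = 1670 kg O₂/d.

R_O ≈ 1670 kg O₂/d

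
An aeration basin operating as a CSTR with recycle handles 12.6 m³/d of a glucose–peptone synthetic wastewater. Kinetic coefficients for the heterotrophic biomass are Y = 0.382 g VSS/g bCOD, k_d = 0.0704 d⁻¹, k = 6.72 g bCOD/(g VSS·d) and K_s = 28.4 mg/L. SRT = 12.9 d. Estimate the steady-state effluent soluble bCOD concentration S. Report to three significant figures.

S ≈ 1.74 mg/L

Effluent substrate depends only on kinetics and SRT: S = K_s(1 + k_d θ_c) / [θ_c(Yk − k_d) − 1] = 28.4 × (1 + 0.0704 × 12.9) / [12.9 × (0.382 × 6.72 − 0.0704) − 1] = 54.19 / 31.21 = 1.737 mg/L.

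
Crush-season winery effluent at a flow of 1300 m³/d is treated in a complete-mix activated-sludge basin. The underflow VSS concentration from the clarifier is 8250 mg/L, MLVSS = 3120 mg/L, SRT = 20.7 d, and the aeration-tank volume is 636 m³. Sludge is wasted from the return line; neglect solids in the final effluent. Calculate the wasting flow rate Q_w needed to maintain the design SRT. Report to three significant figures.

Q_w ≈ 11.6 m³/d

Wasting from the return line (neglecting effluent solids): Q_w = V·X / (θ_c·X_r) = 636.0 × 3120 / (20.7 × 8250) = 11.62 m³/d.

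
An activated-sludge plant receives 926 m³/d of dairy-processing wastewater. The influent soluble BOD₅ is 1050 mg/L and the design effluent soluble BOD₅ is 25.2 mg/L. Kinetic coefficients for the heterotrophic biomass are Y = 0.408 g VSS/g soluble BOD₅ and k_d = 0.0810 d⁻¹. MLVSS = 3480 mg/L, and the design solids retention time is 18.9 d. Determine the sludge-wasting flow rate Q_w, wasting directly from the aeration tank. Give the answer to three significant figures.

From the SRT design equation V = Y Q (S₀−S) θ_c / [X (1 + k_d θ_c)] = 0.408 × 926 × (1050 − 25.2) × 18.9 / [3480 × (1 + 0.0810 × 18.9)] = 7.32×10^6 / 8808 = 830.8 m³.
With mixed-liquor wasting, θ_c = V/Q_w, so Q_w = V/θ_c = 830.8/18.9 = 43.96 m³/d.

Q_w ≈ 44.0 m³/d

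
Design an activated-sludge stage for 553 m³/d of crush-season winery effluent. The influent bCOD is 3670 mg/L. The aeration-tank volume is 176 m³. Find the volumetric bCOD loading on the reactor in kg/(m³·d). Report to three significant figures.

L_v ≈ 11.5 kg bCOD/(m³·d)

Volumetric loading L_v = Q·S₀ / V = 553 × 3670 g/m³ / 176.0 m³ = 11531 g/(m³·d) = 11.53 kg bCOD/(m³·d).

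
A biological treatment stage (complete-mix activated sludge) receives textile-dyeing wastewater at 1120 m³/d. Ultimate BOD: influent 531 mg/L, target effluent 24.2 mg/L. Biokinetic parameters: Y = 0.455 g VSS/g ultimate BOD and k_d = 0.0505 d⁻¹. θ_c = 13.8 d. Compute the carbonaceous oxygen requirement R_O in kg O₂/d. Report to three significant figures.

Observed yield with endogenous decay: Y_obs = Y / (1 + k_d·θ_c) = 0.455 / (1 + 0.0505 × 13.8) = 0.455 / 1.697 = 0.2681 g VSS/g ultimate BOD.
Substrate removed = Q·(S₀ − S) = 1120 m³/d × (531 − 24.2) g/m³ = 5.68×10^5 g/d = 567.6 kg/d.
Biomass synthesised: P_X = Y_obs × 567.6 = 152.2 kg VSS/d.
R_O = Q·ΔS − 1.42 P_X = 567.6 − 216.1 = 351.5 kg O₂/d.

R_O ≈ 351 kg O₂/d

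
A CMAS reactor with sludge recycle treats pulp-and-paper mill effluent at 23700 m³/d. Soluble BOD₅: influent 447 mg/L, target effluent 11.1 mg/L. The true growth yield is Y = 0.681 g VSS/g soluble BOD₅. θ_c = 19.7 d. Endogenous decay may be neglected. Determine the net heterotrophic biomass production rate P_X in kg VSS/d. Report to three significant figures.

P_X ≈ 7040 kg VSS/d

With endogenous decay neglected, the observed yield equals the true yield: Y_obs = Y = 0.681 g VSS/g soluble BOD₅.
Substrate removed = Q·(S₀ − S) = 23700 m³/d × (447 − 11.1) g/m³ = 1.03×10^7 g/d = 10331 kg/d.
Net biomass production P_X = Y_obs × Q·(S₀ − S) = 0.6810 × 10331 = 7035 kg VSS/d.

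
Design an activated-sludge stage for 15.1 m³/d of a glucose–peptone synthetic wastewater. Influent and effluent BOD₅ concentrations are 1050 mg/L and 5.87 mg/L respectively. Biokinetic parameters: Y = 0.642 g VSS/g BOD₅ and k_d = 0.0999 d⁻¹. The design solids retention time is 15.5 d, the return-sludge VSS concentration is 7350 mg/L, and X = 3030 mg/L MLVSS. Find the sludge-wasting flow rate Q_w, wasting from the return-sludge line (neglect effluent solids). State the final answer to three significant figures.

Q_w ≈ 0.540 m³/d

From the SRT design equation V = Y Q (S₀−S) θ_c / [X (1 + k_d θ_c)] = 0.642 × 15.1 × (1050 − 5.87) × 15.5 / [3030 × (1 + 0.0999 × 15.5)] = 1.57×10^5 / 7722 = 20.32 m³.
Wasting from the return line (neglecting effluent solids): Q_w = V·X / (θ_c·X_r) = 20.32 × 3030 / (15.5 × 7350) = 0.5404 m³/d.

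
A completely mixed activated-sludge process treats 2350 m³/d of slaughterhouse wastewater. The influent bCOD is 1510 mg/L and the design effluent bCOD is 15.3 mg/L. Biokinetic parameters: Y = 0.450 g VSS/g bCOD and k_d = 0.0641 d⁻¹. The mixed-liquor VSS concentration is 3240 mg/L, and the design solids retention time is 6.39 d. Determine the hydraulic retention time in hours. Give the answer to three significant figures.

From the SRT design equation V = Y Q (S₀−S) θ_c / [X (1 + k_d θ_c)] = 0.450 × 2350 × (1510 − 15.3) × 6.39 / [3240 × (1 + 0.0641 × 6.39)] = 1.01×10^7 / 4567 = 2212 m³.
τ = V/Q = 2212/2350 = 0.9411 d, or 22.59 h.

τ ≈ 22.6 h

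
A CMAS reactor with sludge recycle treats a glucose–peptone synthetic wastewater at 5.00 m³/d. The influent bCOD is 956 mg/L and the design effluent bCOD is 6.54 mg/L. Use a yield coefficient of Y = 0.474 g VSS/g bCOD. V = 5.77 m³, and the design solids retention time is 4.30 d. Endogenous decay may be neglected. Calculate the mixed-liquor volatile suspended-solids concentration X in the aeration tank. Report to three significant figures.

X = Y·Q·ΔS·θ_c / V = 0.474 × 5.00 × (956 − 6.54) × 4.30 / 5.77 = 1677 mg/L.

X ≈ 1680 mg/L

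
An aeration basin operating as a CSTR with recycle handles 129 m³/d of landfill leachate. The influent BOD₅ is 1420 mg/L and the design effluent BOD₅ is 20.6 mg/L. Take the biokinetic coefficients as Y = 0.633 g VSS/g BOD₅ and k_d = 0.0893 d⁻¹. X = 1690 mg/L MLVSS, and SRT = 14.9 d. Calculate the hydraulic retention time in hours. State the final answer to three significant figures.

τ ≈ 80.4 h

From the SRT design equation V = Y Q (S₀−S) θ_c / [X (1 + k_d θ_c)] = 0.633 × 129 × (1420 − 20.6) × 14.9 / [1690 × (1 + 0.0893 × 14.9)] = 1.7×10^6 / 3939 = 432.3 m³.
HRT = V/Q = 432.3 m³ / 129 m³·d⁻¹ = 3.351 d × 24 = 80.43 h.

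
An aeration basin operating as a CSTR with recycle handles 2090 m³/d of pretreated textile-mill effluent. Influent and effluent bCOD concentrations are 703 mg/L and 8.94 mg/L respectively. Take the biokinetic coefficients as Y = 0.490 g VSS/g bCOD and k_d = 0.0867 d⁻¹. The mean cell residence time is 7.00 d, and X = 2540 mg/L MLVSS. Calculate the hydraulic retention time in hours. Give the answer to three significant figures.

τ ≈ 14.0 h

Steady-state biomass mass balance: V·X·(1 + k_d·θ_c) = Y·Q·(S₀ − S)·θ_c, so V = 0.490 × 2090 × (703 − 8.94) × 7.00 / [2540 × (1 + 0.0867 × 7.00)] = 4.98×10^6 / 4082 = 1219 m³.
HRT = V/Q = 1219 m³ / 2090 m³·d⁻¹ = 0.5833 d × 24 = 14.00 h.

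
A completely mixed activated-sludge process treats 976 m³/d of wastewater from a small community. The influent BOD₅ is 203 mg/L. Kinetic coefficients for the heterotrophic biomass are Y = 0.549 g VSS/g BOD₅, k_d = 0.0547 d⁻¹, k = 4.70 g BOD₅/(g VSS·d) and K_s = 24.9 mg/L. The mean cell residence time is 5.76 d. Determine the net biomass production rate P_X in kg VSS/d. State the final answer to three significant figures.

P_X ≈ 81.7 kg VSS/d

From the Monod/SRT balance for a CMAS, S = K_s·(1+k_d θ_c)/[θ_c·(Y k − k_d) − 1] = 24.9 × (1 + 0.0547 × 5.76) / [5.76 × (0.549 × 4.70 − 0.0547) − 1] = 32.75 / 13.55 = 2.417 mg/L.
Correct the yield for decay: Y_obs = Y/(1 + k_d θ_c) = 0.549 / (1 + 0.0547 × 5.76) = 0.549 / 1.315 = 0.4175.
ΔS = 203 − 2.42 = 200.6 mg/L, so the substrate removal rate is 976 × 200.6/1000 = 195.8 kg BOD₅/d.
Net biomass production P_X = Y_obs × Q·(S₀ − S) = 0.4175 × 195.8 = 81.73 kg VSS/d.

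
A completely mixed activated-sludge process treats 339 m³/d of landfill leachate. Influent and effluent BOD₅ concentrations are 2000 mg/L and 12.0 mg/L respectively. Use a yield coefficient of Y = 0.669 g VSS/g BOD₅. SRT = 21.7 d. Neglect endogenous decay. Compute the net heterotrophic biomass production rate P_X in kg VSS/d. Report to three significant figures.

No decay correction is needed, so Y_obs = Y = 0.669.
Q·(S₀ − S) = 339 × (2000 − 12.0) × 10⁻³ = 673.9 kg/d removed.
P_X = Y_obs · Q(S₀ − S) = 0.6690 × 673.9 = 450.9 kg VSS/d.

P_X ≈ 451 kg VSS/d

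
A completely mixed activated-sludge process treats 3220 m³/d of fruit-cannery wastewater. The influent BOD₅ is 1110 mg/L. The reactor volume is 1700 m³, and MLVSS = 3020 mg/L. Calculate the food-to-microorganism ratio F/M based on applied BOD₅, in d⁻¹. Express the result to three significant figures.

F/M = Q·S₀ / (V·X) = 3220 × 1110 / (1700 × 3020) = 0.6962 g BOD₅·(g VSS·d)⁻¹.

F/M ≈ 0.696 d⁻¹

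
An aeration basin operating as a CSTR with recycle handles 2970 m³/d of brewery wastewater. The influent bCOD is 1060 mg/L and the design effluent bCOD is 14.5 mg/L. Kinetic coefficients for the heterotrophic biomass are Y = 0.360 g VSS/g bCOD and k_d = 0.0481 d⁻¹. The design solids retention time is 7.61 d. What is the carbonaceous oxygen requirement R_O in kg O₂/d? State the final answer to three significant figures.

R_O ≈ 1940 kg O₂/d

The observed yield is Y_obs = Y/(1 + k_d·θ_c) = 0.360 / (1 + 0.0481 × 7.61) = 0.360 / 1.366 = 0.2635 g VSS per g bCOD removed.
Substrate removed = Q·(S₀ − S) = 2970 m³/d × (1060 − 14.5) g/m³ = 3.11×10^6 g/d = 3105 kg/d.
Net sludge production P_X = 0.2635 × 3105 = 818.3 kg VSS/d.
R_O = Q·(S₀ − S) − 1.42·P_X = 3105 − 1.42 × 818.3 = 1943 kg O₂/d.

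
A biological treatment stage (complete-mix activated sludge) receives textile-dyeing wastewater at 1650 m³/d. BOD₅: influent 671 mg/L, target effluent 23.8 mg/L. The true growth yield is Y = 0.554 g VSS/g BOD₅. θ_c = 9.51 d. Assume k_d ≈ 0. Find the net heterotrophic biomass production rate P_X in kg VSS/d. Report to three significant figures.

P_X ≈ 592 kg VSS/d

Since k_d ≈ 0, Y_obs = Y = 0.554 g VSS/g BOD₅.
Substrate removed = Q·(S₀ − S) = 1650 m³/d × (671 − 23.8) g/m³ = 1.07×10^6 g/d = 1068 kg/d.
Biomass produced: P_X = Y_obs·Q·ΔS = 0.5540 × 1068 ≈ 591.6 kg VSS/d.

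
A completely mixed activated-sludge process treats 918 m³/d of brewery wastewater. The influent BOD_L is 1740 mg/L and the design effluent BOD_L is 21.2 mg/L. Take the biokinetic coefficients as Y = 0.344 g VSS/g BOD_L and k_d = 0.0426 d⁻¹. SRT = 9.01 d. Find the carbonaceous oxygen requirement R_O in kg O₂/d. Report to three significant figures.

R_O ≈ 1020 kg O₂/d

Observed yield with endogenous decay: Y_obs = Y / (1 + k_d·θ_c) = 0.344 / (1 + 0.0426 × 9.01) = 0.344 / 1.384 = 0.2486 g VSS/g BOD_L.
ΔS = 1740 − 21.2 = 1719 mg/L, so the substrate removal rate is 918 × 1719/1000 = 1578 kg BOD_L/d.
Biomass synthesised: P_X = Y_obs × 1578 = 392.2 kg VSS/d.
R_O = Q·(S₀ − S) − 1.42·P_X = 1578 − 1.42 × 392.2 = 1021 kg O₂/d.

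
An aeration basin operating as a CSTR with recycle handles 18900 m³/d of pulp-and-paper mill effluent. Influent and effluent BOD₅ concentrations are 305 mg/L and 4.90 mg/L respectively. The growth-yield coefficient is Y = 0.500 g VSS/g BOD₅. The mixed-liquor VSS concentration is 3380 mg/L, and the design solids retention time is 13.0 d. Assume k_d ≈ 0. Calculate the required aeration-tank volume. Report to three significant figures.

V ≈ 10900 m³

Biomass mass balance (decay neglected): V·X = Y·Q·(S₀ − S)·θ_c, so V = 0.500 × 18900 × (305 − 4.90) × 13.0 / 3380 = 10907 m³.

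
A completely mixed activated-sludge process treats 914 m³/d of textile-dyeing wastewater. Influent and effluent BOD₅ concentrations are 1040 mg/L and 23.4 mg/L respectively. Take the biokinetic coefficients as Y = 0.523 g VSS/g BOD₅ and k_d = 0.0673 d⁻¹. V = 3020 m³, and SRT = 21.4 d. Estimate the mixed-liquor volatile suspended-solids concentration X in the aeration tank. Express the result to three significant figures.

Solving the biomass balance for X: X = Y Q (S₀−S) θ_c / [V (1+k_d θ_c)] = 0.523 × 914 × (1040 − 23.4) × 21.4 / [3020 × (1 + 0.0673 × 21.4)] = 1411 mg/L.

X ≈ 1410 mg/L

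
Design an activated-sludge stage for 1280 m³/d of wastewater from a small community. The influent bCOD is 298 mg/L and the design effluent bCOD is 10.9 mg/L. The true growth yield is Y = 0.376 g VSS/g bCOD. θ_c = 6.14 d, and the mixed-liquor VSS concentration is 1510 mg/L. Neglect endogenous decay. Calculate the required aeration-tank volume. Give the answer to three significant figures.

V ≈ 562 m³

Biomass mass balance (decay neglected): V·X = Y·Q·(S₀ − S)·θ_c, so V = 0.376 × 1280 × (298 − 10.9) × 6.14 / 1510 = 561.9 m³.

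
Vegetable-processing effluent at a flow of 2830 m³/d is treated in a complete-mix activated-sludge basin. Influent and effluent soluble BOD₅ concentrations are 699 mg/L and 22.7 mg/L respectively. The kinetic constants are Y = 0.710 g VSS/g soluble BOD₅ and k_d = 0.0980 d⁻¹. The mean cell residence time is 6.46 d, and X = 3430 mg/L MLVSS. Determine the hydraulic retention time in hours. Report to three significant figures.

τ ≈ 13.3 h

Steady-state biomass mass balance: V·X·(1 + k_d·θ_c) = Y·Q·(S₀ − S)·θ_c, so V = 0.710 × 2830 × (699 − 22.7) × 6.46 / [3430 × (1 + 0.0980 × 6.46)] = 8.78×10^6 / 5601 = 1567 m³.
τ = V/Q = 1567/2830 = 0.5538 d, or 13.29 h.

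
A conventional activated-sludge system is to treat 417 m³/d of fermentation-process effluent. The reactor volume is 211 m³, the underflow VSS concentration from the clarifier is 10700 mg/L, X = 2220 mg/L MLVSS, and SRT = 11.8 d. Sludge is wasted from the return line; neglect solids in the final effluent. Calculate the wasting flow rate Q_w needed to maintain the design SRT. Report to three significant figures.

Wasting from the return line (neglecting effluent solids): Q_w = V·X / (θ_c·X_r) = 211.0 × 2220 / (11.8 × 10700) = 3.710 m³/d.

Q_w ≈ 3.71 m³/d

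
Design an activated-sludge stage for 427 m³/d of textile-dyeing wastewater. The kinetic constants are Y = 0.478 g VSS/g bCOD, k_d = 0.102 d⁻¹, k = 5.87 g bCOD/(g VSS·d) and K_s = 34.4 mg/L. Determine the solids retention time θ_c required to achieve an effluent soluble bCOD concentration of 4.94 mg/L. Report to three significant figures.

Specific growth rate at S = 4.94 mg/L: μ = YkS/(K_s+S) = 0.478·5.87·4.94/(34.4+4.94) = 0.3523 d⁻¹.
θ_c = 1/(μ − k_d) = 1/(0.3523 − 0.102) = 1/0.2503 = 3.995 d.

θ_c ≈ 3.99 d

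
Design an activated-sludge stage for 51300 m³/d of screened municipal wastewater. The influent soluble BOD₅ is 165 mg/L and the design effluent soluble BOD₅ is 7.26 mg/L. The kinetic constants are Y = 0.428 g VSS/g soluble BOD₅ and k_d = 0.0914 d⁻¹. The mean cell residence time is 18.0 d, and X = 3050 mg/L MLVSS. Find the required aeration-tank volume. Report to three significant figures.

From the SRT design equation V = Y Q (S₀−S) θ_c / [X (1 + k_d θ_c)] = 0.428 × 51300 × (165 − 7.26) × 18.0 / [3050 × (1 + 0.0914 × 18.0)] = 6.23×10^7 / 8068 = 7727 m³.

V ≈ 7730 m³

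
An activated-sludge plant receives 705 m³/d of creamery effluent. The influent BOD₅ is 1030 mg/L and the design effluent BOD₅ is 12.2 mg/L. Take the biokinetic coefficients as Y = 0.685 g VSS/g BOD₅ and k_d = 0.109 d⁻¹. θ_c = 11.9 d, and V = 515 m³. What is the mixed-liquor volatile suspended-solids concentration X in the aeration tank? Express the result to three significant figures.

X ≈ 4940 mg/L

X = Y·Q·ΔS·θ_c / [V·(1 + k_d θ_c)] = 0.685 × 705 × (1030 − 12.2) × 11.9 / [515 × (1 + 0.109 × 11.9)] = 4944 mg/L.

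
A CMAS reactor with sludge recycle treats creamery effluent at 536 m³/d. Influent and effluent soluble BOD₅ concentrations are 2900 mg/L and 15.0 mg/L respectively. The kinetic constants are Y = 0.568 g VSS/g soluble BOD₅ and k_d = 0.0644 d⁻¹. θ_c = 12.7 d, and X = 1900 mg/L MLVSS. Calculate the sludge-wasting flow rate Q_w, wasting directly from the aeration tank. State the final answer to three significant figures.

Q_w ≈ 254 m³/d

Rearranging the biomass balance for a CMAS with decay, V = Y·Q·ΔS·θ_c / [X·(1+k_d θ_c)] = 0.568 × 536 × (2900 − 15.0) × 12.7 / [1900 × (1 + 0.0644 × 12.7)] = 1.12×10^7 / 3454 = 3230 m³.
Wasting from the aeration tank: Q_w = V / θ_c = 3230 / 12.7 = 254.3 m³/d.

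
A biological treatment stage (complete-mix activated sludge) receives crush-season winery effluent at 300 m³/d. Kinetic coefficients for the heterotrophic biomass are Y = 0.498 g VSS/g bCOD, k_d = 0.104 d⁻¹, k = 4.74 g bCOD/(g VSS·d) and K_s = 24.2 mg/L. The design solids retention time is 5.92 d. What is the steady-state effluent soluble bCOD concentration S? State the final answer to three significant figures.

From the Monod/SRT balance for a CMAS, S = K_s·(1+k_d θ_c)/[θ_c·(Y k − k_d) − 1] = 24.2 × (1 + 0.104 × 5.92) / [5.92 × (0.498 × 4.74 − 0.104) − 1] = 39.10 / 12.36 = 3.164 mg/L.

S ≈ 3.16 mg/L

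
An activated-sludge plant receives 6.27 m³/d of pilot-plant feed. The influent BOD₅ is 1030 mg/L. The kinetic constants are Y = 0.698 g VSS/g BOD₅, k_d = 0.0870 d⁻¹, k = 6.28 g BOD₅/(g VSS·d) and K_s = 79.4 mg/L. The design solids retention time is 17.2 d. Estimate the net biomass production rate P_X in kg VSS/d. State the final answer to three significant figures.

Effluent substrate depends only on kinetics and SRT: S = K_s(1 + k_d θ_c) / [θ_c(Yk − k_d) − 1] = 79.4 × (1 + 0.0870 × 17.2) / [17.2 × (0.698 × 6.28 − 0.0870) − 1] = 198.2 / 72.90 = 2.719 mg/L.
Observed yield with endogenous decay: Y_obs = Y / (1 + k_d·θ_c) = 0.698 / (1 + 0.0870 × 17.2) = 0.698 / 2.496 = 0.2796 g VSS/g BOD₅.
Mass of BOD₅ removed per day: Q(S₀ − S) = 6.27 × 1027 g/m³ = 6.441 kg/d.
Biomass produced: P_X = Y_obs·Q·ΔS = 0.2796 × 6.441 ≈ 1.801 kg VSS/d.

P_X ≈ 1.80 kg VSS/d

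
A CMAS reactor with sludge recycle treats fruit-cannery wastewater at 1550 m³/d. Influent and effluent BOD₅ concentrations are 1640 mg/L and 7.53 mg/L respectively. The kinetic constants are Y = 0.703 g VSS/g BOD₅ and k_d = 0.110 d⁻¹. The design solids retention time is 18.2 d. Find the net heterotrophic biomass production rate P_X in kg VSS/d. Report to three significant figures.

The observed yield is Y_obs = Y/(1 + k_d·θ_c) = 0.703 / (1 + 0.110 × 18.2) = 0.703 / 3.002 = 0.2342 g VSS per g BOD₅ removed.
Substrate removed = Q·(S₀ − S) = 1550 m³/d × (1640 − 7.53) g/m³ = 2.53×10^6 g/d = 2530 kg/d.
So the net sludge growth is P_X = 0.2342 × 2530 = 592.5 kg VSS/d.

P_X ≈ 593 kg VSS/d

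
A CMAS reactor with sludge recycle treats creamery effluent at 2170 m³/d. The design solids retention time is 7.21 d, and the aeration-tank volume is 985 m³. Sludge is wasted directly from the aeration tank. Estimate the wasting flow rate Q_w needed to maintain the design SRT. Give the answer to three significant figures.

With mixed-liquor wasting, θ_c = V/Q_w, so Q_w = V/θ_c = 985.0/7.21 = 136.6 m³/d.

Q_w ≈ 137 m³/d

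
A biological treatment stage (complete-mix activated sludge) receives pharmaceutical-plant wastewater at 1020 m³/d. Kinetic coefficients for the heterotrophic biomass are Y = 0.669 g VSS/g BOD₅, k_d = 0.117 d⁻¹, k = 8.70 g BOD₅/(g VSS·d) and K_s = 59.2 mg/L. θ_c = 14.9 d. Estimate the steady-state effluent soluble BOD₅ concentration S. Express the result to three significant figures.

S ≈ 1.93 mg/L

From the Monod/SRT balance for a CMAS, S = K_s·(1+k_d θ_c)/[θ_c·(Y k − k_d) − 1] = 59.2 × (1 + 0.117 × 14.9) / [14.9 × (0.669 × 8.70 − 0.117) − 1] = 162.4 / 83.98 = 1.934 mg/L.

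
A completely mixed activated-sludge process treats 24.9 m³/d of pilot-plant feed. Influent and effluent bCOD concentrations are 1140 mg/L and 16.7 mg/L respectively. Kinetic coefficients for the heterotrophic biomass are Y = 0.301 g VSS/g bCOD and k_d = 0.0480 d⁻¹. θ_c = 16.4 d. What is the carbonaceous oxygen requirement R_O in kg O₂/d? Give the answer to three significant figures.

Y_obs = Y / (1 + k_d θ_c) = 0.301 / (1 + 0.0480 × 16.4) = 0.301 / 1.787 = 0.1684.
Substrate removed = Q·(S₀ − S) = 24.9 m³/d × (1140 − 16.7) g/m³ = 2.8×10^4 g/d = 27.97 kg/d.
Net sludge production P_X = 0.1684 × 27.97 = 4.711 kg VSS/d.
Carbonaceous O₂ demand = substrate oxidised − cell-mass equivalent = 27.97 − 1.42 × 4.711 = 21.28 kg O₂/d.

R_O ≈ 21.3 kg O₂/d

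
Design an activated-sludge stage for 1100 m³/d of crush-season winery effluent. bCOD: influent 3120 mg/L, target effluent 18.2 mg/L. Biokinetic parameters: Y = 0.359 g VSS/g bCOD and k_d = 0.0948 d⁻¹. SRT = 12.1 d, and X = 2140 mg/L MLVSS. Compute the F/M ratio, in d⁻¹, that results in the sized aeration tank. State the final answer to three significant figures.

F/M ≈ 0.497 d⁻¹

Steady-state biomass mass balance: V·X·(1 + k_d·θ_c) = Y·Q·(S₀ − S)·θ_c, so V = 0.359 × 1100 × (3120 − 18.2) × 12.1 / [2140 × (1 + 0.0948 × 12.1)] = 1.48×10^7 / 4595 = 3226 m³.
Food-to-microorganism ratio F/M = Q S₀ / (V X) = 1100 × 3120 / (3226 × 2140) = 0.4972 d⁻¹.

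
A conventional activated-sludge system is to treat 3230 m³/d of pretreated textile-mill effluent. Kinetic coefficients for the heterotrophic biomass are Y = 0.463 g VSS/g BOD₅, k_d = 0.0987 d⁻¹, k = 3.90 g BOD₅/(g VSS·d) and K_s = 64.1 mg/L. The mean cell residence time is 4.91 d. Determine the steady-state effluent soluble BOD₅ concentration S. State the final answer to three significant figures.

For a completely mixed reactor with recycle the Lawrence–McCarty relation gives S = K_s·(1 + k_d·θ_c) / [θ_c·(Y·k − k_d) − 1] = 64.1 × (1 + 0.0987 × 4.91) / [4.91 × (0.463 × 3.90 − 0.0987) − 1] = 95.16 / 7.381 = 12.89 mg/L.

S ≈ 12.9 mg/L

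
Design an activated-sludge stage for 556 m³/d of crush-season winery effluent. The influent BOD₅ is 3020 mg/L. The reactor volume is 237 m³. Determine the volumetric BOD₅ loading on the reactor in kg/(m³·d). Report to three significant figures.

L_v = Q S₀ / V = 556 × 3020 × 10⁻³ / 237.0 = 7.085 kg/(m³·d).

L_v ≈ 7.08 kg BOD₅/(m³·d)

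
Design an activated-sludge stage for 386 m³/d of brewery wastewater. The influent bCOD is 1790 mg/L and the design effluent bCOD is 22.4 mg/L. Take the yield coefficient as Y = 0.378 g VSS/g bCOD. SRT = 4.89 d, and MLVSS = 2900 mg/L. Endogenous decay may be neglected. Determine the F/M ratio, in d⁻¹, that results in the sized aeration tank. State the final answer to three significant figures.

V·X = Y·Q·ΔS·θ_c gives V = 0.378 × 386 × (1790 − 22.4) × 4.89 / 2900 = 434.9 m³.
Food-to-microorganism ratio F/M = Q S₀ / (V X) = 386 × 1790 / (434.9 × 2900) = 0.5479 d⁻¹.

F/M ≈ 0.548 d⁻¹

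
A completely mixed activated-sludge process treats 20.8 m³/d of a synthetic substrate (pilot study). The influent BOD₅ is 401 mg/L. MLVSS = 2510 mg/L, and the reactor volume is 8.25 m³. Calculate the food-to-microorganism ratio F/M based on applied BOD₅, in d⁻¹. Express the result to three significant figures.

F/M ≈ 0.403 d⁻¹

F/M = applied load / biomass = Q·S₀/(V·X) = 20.8 × 401 / (8.250 × 2510) = 0.4028 d⁻¹.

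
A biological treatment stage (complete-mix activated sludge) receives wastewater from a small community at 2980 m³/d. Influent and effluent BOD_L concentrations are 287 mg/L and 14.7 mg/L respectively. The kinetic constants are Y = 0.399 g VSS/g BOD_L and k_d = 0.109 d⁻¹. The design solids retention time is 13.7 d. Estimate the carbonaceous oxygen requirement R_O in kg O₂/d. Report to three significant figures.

Y_obs = Y / (1 + k_d θ_c) = 0.399 / (1 + 0.109 × 13.7) = 0.399 / 2.493 = 0.1600.
ΔS = 287 − 14.7 = 272.3 mg/L, so the substrate removal rate is 2980 × 272.3/1000 = 811.5 kg BOD_L/d.
P_X = Y_obs·Q·(S₀ − S) = 0.1600 × 811.5 = 129.9 kg VSS/d.
R_O = Q·(S₀ − S) − 1.42·P_X = 811.5 − 1.42 × 129.9 = 627.1 kg O₂/d.

R_O ≈ 627 kg O₂/d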